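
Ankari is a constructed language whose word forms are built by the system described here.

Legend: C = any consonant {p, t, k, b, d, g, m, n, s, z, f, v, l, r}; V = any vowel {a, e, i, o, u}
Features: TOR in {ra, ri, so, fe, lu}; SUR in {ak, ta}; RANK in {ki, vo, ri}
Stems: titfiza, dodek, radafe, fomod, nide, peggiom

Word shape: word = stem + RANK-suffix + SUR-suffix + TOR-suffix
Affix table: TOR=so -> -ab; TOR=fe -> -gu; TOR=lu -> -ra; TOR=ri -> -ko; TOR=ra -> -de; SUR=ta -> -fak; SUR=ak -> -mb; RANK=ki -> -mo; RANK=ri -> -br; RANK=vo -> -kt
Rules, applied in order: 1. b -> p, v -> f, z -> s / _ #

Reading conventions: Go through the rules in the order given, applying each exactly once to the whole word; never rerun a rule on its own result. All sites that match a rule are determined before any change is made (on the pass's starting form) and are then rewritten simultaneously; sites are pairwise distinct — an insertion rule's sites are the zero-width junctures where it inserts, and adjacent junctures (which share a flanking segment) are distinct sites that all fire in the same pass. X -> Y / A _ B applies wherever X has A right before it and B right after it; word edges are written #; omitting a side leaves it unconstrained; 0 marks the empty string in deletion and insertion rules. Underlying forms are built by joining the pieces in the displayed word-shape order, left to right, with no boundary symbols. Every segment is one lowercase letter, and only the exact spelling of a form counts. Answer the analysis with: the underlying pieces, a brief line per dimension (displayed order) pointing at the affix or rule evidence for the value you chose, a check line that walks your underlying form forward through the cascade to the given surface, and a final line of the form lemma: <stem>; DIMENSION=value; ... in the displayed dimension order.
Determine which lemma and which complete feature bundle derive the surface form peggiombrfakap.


underlying: peggiom-br-fak-ab
TOR=so - signalled by the affix -ab
SUR=ta - signalled by the affix -fak
RANK=ri - signalled by the affix -br
check: peggiombrfakab -> peggiombrfakap
lemma: peggiom; TOR=so; SUR=ta; RANK=ri


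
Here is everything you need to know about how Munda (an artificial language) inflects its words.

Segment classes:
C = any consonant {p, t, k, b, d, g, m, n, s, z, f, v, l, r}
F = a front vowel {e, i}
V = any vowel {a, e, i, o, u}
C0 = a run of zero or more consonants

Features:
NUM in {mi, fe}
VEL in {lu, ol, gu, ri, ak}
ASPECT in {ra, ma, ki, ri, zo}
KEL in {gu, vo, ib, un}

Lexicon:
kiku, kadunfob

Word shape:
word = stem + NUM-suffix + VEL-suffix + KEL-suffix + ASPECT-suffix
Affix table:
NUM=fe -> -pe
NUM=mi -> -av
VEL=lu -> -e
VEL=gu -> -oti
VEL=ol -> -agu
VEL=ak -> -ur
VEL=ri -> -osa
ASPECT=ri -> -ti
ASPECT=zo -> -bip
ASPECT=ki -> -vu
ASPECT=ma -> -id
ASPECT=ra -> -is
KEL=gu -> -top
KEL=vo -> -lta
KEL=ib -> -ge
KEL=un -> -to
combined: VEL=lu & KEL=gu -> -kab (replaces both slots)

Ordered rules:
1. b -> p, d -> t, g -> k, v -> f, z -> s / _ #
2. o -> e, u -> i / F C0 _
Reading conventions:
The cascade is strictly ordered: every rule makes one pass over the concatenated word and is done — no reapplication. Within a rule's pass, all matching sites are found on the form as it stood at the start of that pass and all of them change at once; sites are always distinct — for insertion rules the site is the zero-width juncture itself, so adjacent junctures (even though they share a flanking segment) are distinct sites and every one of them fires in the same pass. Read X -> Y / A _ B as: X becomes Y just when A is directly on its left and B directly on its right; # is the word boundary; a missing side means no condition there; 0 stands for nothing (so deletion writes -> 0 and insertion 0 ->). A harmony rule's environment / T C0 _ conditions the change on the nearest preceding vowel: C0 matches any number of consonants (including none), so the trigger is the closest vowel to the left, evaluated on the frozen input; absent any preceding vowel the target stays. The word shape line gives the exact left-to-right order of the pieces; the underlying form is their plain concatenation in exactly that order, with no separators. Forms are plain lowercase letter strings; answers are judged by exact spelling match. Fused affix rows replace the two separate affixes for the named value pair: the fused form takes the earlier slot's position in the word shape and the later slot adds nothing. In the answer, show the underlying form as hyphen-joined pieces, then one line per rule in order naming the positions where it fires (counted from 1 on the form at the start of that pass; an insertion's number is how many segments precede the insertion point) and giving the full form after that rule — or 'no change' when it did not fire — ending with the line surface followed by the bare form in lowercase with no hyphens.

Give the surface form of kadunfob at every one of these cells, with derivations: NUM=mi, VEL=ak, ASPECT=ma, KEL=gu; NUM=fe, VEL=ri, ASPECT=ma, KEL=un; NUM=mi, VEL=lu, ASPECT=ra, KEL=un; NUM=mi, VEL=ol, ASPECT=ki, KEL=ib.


cell NUM=mi, VEL=ak, ASPECT=ma, KEL=gu:
underlying: kadunfob-av-ur-top-id
1. b -> p, d -> t, g -> k, v -> f, z -> s / _ #: fires at position(s) 17: kadunfobavurtopit
2. o -> e, u -> i / F C0 _: no change
surface: kadunfobavurtopit

cell NUM=fe, VEL=ri, ASPECT=ma, KEL=un:
underlying: kadunfob-pe-osa-to-id
1. b -> p, d -> t, g -> k, v -> f, z -> s / _ #: fires at position(s) 17: kadunfobpeosatoit
2. o -> e, u -> i / F C0 _: fires at position(s) 11: kadunfobpeesatoit
surface: kadunfobpeesatoit

cell NUM=mi, VEL=lu, ASPECT=ra, KEL=un:
underlying: kadunfob-av-e-to-is
1. b -> p, d -> t, g -> k, v -> f, z -> s / _ #: no change
2. o -> e, u -> i / F C0 _: fires at position(s) 13: kadunfobaveteis
surface: kadunfobaveteis

cell NUM=mi, VEL=ol, ASPECT=ki, KEL=ib:
underlying: kadunfob-av-agu-ge-vu
1. b -> p, d -> t, g -> k, v -> f, z -> s / _ #: no change
2. o -> e, u -> i / F C0 _: fires at position(s) 17: kadunfobavagugevi
surface: kadunfobavagugevi


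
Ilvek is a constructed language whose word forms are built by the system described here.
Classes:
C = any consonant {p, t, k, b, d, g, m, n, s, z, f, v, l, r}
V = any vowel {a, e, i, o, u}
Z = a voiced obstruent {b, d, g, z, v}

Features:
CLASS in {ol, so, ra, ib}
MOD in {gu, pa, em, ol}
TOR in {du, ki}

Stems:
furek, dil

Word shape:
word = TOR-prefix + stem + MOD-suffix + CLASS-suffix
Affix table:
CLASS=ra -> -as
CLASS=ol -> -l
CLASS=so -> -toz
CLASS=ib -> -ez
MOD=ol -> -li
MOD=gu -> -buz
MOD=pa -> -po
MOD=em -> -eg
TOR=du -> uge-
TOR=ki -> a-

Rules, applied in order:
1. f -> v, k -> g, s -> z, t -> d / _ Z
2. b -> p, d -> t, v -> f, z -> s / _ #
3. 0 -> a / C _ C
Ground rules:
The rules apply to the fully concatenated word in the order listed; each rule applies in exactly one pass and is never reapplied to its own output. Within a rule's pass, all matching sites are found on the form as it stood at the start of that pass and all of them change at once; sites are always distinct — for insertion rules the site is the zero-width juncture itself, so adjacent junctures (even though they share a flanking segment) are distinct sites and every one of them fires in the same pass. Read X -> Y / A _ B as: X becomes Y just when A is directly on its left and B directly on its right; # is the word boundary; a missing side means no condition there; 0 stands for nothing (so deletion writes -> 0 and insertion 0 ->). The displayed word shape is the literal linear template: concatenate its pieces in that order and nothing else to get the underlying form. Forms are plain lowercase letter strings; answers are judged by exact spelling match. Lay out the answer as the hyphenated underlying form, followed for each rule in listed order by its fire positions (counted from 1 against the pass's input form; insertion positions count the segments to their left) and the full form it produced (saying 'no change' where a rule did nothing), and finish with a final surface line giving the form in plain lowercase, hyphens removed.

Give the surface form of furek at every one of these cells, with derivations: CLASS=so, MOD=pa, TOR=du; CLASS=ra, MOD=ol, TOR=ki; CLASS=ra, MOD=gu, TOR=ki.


cell CLASS=so, MOD=pa, TOR=du:
underlying: uge-furek-po-toz
1. f -> v, k -> g, s -> z, t -> d / _ Z: no change
2. b -> p, d -> t, v -> f, z -> s / _ #: fires at position(s) 13: ugefurekpotos
3. 0 -> a / C _ C: inserts after position(s) 8: ugefurekapotos
surface: ugefurekapotos

cell CLASS=ra, MOD=ol, TOR=ki:
underlying: a-furek-li-as
1. f -> v, k -> g, s -> z, t -> d / _ Z: no change
2. b -> p, d -> t, v -> f, z -> s / _ #: no change
3. 0 -> a / C _ C: inserts after position(s) 6: afurekalias
surface: afurekalias

cell CLASS=ra, MOD=gu, TOR=ki:
underlying: a-furek-buz-as
1. f -> v, k -> g, s -> z, t -> d / _ Z: fires at position(s) 6: afuregbuzas
2. b -> p, d -> t, v -> f, z -> s / _ #: no change
3. 0 -> a / C _ C: inserts after position(s) 6: afuregabuzas
surface: afuregabuzas


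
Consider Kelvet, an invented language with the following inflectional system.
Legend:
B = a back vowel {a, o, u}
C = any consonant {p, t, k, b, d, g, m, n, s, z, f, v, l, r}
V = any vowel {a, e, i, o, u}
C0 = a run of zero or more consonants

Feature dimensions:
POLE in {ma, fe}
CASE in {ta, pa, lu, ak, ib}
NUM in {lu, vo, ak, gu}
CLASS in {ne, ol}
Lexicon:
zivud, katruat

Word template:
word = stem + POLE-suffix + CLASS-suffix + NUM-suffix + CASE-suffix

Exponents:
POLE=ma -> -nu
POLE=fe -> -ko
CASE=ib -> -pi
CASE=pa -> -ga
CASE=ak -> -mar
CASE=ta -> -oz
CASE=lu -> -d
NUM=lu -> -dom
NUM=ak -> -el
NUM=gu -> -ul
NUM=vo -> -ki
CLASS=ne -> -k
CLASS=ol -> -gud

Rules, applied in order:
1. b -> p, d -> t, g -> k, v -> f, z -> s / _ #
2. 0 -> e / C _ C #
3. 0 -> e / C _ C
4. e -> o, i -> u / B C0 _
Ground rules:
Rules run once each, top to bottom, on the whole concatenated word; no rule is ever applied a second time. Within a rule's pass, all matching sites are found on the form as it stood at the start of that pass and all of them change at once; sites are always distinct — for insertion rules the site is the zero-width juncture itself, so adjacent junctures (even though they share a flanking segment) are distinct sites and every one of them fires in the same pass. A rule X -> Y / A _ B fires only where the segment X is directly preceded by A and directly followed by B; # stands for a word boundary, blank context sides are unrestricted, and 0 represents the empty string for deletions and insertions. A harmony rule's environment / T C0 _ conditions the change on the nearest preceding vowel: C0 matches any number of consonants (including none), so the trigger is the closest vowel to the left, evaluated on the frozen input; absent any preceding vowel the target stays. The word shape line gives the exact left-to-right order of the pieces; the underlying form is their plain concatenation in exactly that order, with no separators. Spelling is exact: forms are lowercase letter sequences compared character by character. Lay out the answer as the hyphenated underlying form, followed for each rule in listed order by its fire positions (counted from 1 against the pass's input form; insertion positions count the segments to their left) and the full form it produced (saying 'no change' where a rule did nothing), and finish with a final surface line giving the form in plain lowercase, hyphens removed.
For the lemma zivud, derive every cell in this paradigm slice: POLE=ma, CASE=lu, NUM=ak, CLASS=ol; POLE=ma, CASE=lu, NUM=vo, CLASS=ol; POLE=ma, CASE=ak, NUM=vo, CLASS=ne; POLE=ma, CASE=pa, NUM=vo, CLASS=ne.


cell POLE=ma, CASE=lu, NUM=ak, CLASS=ol:
underlying: zivud-nu-gud-el-d
1. b -> p, d -> t, g -> k, v -> f, z -> s / _ #: fires at position(s) 13: zivudnugudelt
2. 0 -> e / C _ C #: inserts after position(s) 12: zivudnugudelet
3. 0 -> e / C _ C: inserts after position(s) 5: zivudenugudelet
4. e -> o, i -> u / B C0 _: fires at position(s) 6, 12: zivudonugudolet
surface: zivudonugudolet

cell POLE=ma, CASE=lu, NUM=vo, CLASS=ol:
underlying: zivud-nu-gud-ki-d
1. b -> p, d -> t, g -> k, v -> f, z -> s / _ #: fires at position(s) 13: zivudnugudkit
2. 0 -> e / C _ C #: no change
3. 0 -> e / C _ C: inserts after position(s) 5, 10: zivudenugudekit
4. e -> o, i -> u / B C0 _: fires at position(s) 6, 12: zivudonugudokit
surface: zivudonugudokit

cell POLE=ma, CASE=ak, NUM=vo, CLASS=ne:
underlying: zivud-nu-k-ki-mar
1. b -> p, d -> t, g -> k, v -> f, z -> s / _ #: no change
2. 0 -> e / C _ C #: no change
3. 0 -> e / C _ C: inserts after position(s) 5, 8: zivudenukekimar
4. e -> o, i -> u / B C0 _: fires at position(s) 6, 10: zivudonukokimar
surface: zivudonukokimar

cell POLE=ma, CASE=pa, NUM=vo, CLASS=ne:
underlying: zivud-nu-k-ki-ga
1. b -> p, d -> t, g -> k, v -> f, z -> s / _ #: no change
2. 0 -> e / C _ C #: no change
3. 0 -> e / C _ C: inserts after position(s) 5, 8: zivudenukekiga
4. e -> o, i -> u / B C0 _: fires at position(s) 6, 10: zivudonukokiga
surface: zivudonukokiga


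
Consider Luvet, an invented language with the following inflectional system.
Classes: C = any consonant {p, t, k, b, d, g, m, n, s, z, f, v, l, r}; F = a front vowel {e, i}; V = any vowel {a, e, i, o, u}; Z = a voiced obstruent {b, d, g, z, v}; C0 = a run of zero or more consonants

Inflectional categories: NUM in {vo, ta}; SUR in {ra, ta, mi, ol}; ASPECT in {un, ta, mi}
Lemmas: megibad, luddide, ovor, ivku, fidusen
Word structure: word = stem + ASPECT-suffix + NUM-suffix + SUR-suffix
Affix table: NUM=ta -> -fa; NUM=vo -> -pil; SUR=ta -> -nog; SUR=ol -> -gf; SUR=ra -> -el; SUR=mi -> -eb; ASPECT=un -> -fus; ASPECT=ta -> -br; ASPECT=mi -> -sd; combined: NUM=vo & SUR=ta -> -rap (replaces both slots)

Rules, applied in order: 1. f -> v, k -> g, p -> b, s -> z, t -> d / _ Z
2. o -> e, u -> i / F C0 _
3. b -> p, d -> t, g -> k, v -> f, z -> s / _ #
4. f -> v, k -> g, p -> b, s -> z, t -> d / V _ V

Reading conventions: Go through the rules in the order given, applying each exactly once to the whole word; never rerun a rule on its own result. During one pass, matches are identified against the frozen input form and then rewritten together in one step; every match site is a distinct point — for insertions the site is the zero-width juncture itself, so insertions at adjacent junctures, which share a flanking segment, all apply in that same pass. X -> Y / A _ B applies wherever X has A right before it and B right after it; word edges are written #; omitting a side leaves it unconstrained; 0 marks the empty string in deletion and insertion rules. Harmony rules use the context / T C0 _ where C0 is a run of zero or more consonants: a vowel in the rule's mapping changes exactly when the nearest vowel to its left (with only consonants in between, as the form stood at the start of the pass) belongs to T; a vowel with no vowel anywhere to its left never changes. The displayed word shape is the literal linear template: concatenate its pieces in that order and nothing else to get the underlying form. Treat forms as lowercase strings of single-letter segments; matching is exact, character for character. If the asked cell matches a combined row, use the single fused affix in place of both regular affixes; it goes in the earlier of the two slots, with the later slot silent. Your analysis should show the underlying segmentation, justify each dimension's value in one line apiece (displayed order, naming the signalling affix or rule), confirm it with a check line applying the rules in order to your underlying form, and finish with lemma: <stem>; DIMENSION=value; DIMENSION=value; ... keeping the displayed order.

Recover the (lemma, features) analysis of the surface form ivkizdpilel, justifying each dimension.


underlying: ivku-sd-pil-el
NUM=vo - signalled by the affix -pil
SUR=ra - signalled by the affix -el
ASPECT=mi - signalled by the affix -sd
check: ivkusdpilel -> ivkuzdpilel -> ivkizdpilel -> ivkizdpilel -> ivkizdpilel
lemma: ivku; NUM=vo; SUR=ra; ASPECT=mi


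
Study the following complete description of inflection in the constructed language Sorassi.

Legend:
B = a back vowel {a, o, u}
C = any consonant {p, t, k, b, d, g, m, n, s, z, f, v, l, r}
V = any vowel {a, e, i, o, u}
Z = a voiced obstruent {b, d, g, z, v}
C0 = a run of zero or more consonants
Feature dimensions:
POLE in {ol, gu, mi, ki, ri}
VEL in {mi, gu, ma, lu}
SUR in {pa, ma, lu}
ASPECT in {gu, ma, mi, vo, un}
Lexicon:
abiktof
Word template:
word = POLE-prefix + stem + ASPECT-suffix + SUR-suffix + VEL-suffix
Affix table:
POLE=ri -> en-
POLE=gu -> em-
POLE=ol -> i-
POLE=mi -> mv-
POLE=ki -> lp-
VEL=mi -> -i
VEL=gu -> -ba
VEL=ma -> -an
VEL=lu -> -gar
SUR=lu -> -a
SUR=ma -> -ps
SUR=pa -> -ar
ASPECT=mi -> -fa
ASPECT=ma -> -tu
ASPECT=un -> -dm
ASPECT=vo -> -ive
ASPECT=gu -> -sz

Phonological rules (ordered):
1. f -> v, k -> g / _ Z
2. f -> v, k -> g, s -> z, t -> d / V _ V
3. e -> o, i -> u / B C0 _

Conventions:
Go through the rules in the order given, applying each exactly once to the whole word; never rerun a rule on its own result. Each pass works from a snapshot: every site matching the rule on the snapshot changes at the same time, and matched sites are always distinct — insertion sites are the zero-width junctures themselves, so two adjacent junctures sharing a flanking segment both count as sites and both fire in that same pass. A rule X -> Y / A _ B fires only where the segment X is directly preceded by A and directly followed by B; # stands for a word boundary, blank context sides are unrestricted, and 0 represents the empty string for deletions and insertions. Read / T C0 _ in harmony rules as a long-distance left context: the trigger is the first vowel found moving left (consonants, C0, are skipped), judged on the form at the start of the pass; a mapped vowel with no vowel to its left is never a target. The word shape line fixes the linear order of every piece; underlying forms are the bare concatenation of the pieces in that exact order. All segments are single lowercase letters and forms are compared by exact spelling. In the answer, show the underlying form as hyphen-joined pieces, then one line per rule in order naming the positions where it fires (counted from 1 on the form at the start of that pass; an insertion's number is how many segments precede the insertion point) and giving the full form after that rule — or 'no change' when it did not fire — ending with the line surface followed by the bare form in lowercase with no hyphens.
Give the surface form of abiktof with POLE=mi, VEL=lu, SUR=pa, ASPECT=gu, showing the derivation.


underlying: mv-abiktof-sz-ar-gar
1. f -> v, k -> g / _ Z: no change
2. f -> v, k -> g, s -> z, t -> d / V _ V: no change
3. e -> o, i -> u / B C0 _: fires at position(s) 5: mvabuktofszargar
surface: mvabuktofszargar


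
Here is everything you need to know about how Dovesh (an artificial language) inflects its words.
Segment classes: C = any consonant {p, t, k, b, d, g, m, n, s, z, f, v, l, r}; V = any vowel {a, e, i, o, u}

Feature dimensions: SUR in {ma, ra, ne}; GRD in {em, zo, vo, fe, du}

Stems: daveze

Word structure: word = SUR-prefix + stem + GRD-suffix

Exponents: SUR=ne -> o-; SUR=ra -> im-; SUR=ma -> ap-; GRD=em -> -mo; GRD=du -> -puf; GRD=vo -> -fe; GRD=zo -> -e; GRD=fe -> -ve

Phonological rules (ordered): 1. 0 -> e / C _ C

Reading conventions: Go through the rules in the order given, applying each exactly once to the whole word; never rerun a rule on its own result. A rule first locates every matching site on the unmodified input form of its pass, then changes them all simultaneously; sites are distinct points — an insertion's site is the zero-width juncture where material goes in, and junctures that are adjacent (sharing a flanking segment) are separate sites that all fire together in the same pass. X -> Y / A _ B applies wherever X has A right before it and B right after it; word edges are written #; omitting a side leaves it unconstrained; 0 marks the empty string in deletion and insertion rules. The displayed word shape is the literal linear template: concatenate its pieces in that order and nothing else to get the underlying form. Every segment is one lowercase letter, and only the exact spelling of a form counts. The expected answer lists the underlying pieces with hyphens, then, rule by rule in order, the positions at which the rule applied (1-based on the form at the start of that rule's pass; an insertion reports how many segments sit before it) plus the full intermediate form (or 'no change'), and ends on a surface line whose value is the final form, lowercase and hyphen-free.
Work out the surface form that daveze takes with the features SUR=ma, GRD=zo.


underlying: ap-daveze-e
1. 0 -> e / C _ C: inserts after position(s) 2: apedavezee
surface: apedavezee


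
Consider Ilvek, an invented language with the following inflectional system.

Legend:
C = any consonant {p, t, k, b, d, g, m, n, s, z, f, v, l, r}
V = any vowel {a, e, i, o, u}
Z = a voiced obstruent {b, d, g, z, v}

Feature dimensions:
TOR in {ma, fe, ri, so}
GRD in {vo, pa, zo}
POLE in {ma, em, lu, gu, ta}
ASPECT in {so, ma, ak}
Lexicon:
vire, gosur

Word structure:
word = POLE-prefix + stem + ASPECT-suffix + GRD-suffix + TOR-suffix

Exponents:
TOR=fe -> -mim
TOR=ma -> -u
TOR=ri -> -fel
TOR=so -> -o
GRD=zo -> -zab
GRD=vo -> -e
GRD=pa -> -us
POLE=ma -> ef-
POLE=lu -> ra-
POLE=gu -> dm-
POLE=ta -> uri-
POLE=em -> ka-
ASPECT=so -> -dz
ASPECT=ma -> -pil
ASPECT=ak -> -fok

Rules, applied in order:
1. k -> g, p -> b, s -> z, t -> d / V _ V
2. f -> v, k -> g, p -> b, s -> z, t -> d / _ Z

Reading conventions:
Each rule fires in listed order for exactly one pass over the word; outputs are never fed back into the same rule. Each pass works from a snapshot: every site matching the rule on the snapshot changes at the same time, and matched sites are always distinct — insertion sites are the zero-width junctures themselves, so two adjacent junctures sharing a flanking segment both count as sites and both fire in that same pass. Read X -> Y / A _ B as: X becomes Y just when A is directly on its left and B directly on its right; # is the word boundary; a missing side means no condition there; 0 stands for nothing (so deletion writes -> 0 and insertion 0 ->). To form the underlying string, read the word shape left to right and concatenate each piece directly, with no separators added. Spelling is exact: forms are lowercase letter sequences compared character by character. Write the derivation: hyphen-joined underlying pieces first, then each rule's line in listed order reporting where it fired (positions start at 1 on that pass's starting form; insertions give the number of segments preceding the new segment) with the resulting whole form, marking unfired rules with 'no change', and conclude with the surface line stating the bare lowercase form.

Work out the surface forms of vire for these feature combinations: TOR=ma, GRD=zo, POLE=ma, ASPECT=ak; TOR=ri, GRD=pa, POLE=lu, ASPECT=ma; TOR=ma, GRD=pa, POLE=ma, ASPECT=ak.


cell TOR=ma, GRD=zo, POLE=ma, ASPECT=ak:
underlying: ef-vire-fok-zab-u
1. k -> g, p -> b, s -> z, t -> d / V _ V: no change
2. f -> v, k -> g, p -> b, s -> z, t -> d / _ Z: fires at position(s) 2, 9: evvirefogzabu
surface: evvirefogzabu

cell TOR=ri, GRD=pa, POLE=lu, ASPECT=ma:
underlying: ra-vire-pil-us-fel
1. k -> g, p -> b, s -> z, t -> d / V _ V: fires at position(s) 7: ravirebilusfel
2. f -> v, k -> g, p -> b, s -> z, t -> d / _ Z: no change
surface: ravirebilusfel

cell TOR=ma, GRD=pa, POLE=ma, ASPECT=ak:
underlying: ef-vire-fok-us-u
1. k -> g, p -> b, s -> z, t -> d / V _ V: fires at position(s) 9, 11: efvirefoguzu
2. f -> v, k -> g, p -> b, s -> z, t -> d / _ Z: fires at position(s) 2: evvirefoguzu
surface: evvirefoguzu


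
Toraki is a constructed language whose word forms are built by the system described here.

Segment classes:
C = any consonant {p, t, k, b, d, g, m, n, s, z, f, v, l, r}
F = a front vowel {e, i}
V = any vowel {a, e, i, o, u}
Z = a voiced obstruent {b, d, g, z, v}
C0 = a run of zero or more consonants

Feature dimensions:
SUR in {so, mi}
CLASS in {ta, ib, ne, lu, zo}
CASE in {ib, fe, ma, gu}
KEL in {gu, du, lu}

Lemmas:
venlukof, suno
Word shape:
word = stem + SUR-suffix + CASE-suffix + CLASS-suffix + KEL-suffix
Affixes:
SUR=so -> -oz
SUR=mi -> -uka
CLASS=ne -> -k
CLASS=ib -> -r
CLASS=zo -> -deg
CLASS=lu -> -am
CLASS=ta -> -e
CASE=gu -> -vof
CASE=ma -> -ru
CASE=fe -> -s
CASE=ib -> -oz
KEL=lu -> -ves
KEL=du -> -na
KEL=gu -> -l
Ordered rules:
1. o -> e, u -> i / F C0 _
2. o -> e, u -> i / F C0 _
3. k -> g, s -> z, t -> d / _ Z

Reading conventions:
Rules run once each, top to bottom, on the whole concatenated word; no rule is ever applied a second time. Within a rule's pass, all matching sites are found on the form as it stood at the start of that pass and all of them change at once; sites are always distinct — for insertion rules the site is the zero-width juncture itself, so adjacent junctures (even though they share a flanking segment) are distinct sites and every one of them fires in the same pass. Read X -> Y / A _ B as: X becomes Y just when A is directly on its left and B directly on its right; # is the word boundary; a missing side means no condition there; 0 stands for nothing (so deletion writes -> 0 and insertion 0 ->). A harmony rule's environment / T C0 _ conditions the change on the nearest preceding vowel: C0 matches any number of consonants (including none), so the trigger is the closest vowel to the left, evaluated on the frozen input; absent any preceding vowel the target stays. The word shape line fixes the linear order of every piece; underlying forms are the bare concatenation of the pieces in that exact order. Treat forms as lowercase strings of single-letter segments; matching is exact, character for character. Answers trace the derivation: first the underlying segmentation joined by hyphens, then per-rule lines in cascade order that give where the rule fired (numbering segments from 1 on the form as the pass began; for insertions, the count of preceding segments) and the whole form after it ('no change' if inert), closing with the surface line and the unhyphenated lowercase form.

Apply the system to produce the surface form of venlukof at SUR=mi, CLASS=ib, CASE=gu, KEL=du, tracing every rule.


underlying: venlukof-uka-vof-r-na
1. o -> e, u -> i / F C0 _: fires at position(s) 5: venlikofukavofrna
2. o -> e, u -> i / F C0 _: fires at position(s) 7: venlikefukavofrna
3. k -> g, s -> z, t -> d / _ Z: no change
surface: venlikefukavofrna


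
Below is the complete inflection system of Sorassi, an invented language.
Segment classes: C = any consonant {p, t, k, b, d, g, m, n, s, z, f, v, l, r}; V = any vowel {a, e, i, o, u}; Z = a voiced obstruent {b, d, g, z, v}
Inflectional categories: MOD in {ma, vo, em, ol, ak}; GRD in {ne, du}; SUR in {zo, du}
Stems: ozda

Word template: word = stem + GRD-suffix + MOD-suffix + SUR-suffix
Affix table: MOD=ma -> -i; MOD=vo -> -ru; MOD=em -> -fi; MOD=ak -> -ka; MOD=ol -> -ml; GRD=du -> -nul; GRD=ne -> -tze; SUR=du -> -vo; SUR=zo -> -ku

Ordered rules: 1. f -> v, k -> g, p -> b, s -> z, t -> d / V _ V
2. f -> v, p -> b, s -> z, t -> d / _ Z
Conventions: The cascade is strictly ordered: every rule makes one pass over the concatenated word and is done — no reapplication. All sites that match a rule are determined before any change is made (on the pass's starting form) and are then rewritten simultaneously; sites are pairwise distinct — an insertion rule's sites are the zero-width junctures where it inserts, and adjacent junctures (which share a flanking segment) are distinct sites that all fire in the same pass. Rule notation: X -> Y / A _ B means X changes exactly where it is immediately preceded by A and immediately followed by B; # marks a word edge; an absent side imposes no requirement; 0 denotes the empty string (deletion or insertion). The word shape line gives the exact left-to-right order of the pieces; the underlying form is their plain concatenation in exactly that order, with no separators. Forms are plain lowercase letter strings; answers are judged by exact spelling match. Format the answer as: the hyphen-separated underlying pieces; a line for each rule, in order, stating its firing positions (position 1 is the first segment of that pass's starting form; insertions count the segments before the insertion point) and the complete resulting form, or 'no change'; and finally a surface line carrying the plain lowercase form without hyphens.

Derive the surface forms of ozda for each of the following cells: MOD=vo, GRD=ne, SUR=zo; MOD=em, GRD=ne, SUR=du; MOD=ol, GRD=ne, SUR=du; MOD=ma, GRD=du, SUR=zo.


cell MOD=vo, GRD=ne, SUR=zo:
underlying: ozda-tze-ru-ku
1. f -> v, k -> g, p -> b, s -> z, t -> d / V _ V: fires at position(s) 10: ozdatzerugu
2. f -> v, p -> b, s -> z, t -> d / _ Z: fires at position(s) 5: ozdadzerugu
surface: ozdadzerugu

cell MOD=em, GRD=ne, SUR=du:
underlying: ozda-tze-fi-vo
1. f -> v, k -> g, p -> b, s -> z, t -> d / V _ V: fires at position(s) 8: ozdatzevivo
2. f -> v, p -> b, s -> z, t -> d / _ Z: fires at position(s) 5: ozdadzevivo
surface: ozdadzevivo

cell MOD=ol, GRD=ne, SUR=du:
underlying: ozda-tze-ml-vo
1. f -> v, k -> g, p -> b, s -> z, t -> d / V _ V: no change
2. f -> v, p -> b, s -> z, t -> d / _ Z: fires at position(s) 5: ozdadzemlvo
surface: ozdadzemlvo

cell MOD=ma, GRD=du, SUR=zo:
underlying: ozda-nul-i-ku
1. f -> v, k -> g, p -> b, s -> z, t -> d / V _ V: fires at position(s) 9: ozdanuligu
2. f -> v, p -> b, s -> z, t -> d / _ Z: no change
surface: ozdanuligu


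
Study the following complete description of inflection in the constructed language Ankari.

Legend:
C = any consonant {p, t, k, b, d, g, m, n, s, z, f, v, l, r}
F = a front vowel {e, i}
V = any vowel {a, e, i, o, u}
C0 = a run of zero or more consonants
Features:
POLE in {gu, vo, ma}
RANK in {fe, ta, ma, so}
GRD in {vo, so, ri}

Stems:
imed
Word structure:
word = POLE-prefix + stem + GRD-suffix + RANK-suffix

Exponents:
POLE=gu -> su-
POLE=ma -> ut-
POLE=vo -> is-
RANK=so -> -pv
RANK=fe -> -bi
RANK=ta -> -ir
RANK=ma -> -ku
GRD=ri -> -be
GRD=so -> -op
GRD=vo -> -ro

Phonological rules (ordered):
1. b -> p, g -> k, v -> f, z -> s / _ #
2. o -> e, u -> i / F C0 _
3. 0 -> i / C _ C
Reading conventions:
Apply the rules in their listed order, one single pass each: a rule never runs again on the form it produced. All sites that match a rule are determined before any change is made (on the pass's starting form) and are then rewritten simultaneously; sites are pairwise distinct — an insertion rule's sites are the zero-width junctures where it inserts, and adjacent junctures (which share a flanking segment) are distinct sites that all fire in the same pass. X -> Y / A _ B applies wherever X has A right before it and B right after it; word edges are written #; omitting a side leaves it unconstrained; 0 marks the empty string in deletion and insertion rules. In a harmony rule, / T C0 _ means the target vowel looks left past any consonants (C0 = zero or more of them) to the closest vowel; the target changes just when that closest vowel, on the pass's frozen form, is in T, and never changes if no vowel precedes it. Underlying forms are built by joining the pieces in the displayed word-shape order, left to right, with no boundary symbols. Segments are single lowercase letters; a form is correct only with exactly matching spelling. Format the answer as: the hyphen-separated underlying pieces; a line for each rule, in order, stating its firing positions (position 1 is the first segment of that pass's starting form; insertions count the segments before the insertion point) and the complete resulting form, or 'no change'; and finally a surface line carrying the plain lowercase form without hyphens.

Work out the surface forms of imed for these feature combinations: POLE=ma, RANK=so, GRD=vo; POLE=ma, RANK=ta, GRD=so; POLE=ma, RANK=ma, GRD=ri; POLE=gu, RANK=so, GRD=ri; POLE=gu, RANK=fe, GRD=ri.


cell POLE=ma, RANK=so, GRD=vo:
underlying: ut-imed-ro-pv
1. b -> p, g -> k, v -> f, z -> s / _ #: fires at position(s) 10: utimedropf
2. o -> e, u -> i / F C0 _: fires at position(s) 8: utimedrepf
3. 0 -> i / C _ C: inserts after position(s) 6, 9: utimedirepif
surface: utimedirepif

cell POLE=ma, RANK=ta, GRD=so:
underlying: ut-imed-op-ir
1. b -> p, g -> k, v -> f, z -> s / _ #: no change
2. o -> e, u -> i / F C0 _: fires at position(s) 7: utimedepir
3. 0 -> i / C _ C: no change
surface: utimedepir

cell POLE=ma, RANK=ma, GRD=ri:
underlying: ut-imed-be-ku
1. b -> p, g -> k, v -> f, z -> s / _ #: no change
2. o -> e, u -> i / F C0 _: fires at position(s) 10: utimedbeki
3. 0 -> i / C _ C: inserts after position(s) 6: utimedibeki
surface: utimedibeki

cell POLE=gu, RANK=so, GRD=ri:
underlying: su-imed-be-pv
1. b -> p, g -> k, v -> f, z -> s / _ #: fires at position(s) 10: suimedbepf
2. o -> e, u -> i / F C0 _: no change
3. 0 -> i / C _ C: inserts after position(s) 6, 9: suimedibepif
surface: suimedibepif

cell POLE=gu, RANK=fe, GRD=ri:
underlying: su-imed-be-bi
1. b -> p, g -> k, v -> f, z -> s / _ #: no change
2. o -> e, u -> i / F C0 _: no change
3. 0 -> i / C _ C: inserts after position(s) 6: suimedibebi
surface: suimedibebi


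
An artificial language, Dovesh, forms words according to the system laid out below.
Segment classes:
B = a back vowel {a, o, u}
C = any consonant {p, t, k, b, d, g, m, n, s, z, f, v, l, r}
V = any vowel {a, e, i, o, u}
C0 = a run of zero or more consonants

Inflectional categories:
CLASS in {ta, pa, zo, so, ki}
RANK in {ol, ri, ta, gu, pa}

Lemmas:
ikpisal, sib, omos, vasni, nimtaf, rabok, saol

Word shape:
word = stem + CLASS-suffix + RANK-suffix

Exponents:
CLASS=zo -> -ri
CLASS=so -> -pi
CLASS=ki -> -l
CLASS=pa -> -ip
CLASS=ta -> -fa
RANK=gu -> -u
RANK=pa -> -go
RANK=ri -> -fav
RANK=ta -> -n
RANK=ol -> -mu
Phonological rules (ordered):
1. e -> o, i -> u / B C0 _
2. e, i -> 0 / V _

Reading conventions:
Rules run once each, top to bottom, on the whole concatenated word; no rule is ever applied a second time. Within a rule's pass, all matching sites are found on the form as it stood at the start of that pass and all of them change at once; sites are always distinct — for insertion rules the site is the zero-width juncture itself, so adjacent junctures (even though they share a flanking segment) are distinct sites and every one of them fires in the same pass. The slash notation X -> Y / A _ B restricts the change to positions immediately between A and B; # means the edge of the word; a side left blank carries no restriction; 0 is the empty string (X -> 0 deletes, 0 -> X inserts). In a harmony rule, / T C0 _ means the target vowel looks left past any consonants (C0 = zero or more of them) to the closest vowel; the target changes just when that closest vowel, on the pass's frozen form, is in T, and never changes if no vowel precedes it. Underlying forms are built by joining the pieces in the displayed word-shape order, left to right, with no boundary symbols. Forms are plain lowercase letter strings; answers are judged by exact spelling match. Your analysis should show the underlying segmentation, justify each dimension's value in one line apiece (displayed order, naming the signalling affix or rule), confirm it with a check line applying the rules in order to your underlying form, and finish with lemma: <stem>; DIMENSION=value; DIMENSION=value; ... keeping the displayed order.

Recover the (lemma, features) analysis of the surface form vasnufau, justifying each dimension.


underlying: vasni-fa-u
CLASS=ta - signalled by the affix -fa
RANK=gu - signalled by the affix -u
check: vasnifau -> vasnufau -> vasnufau
lemma: vasni; CLASS=ta; RANK=gu


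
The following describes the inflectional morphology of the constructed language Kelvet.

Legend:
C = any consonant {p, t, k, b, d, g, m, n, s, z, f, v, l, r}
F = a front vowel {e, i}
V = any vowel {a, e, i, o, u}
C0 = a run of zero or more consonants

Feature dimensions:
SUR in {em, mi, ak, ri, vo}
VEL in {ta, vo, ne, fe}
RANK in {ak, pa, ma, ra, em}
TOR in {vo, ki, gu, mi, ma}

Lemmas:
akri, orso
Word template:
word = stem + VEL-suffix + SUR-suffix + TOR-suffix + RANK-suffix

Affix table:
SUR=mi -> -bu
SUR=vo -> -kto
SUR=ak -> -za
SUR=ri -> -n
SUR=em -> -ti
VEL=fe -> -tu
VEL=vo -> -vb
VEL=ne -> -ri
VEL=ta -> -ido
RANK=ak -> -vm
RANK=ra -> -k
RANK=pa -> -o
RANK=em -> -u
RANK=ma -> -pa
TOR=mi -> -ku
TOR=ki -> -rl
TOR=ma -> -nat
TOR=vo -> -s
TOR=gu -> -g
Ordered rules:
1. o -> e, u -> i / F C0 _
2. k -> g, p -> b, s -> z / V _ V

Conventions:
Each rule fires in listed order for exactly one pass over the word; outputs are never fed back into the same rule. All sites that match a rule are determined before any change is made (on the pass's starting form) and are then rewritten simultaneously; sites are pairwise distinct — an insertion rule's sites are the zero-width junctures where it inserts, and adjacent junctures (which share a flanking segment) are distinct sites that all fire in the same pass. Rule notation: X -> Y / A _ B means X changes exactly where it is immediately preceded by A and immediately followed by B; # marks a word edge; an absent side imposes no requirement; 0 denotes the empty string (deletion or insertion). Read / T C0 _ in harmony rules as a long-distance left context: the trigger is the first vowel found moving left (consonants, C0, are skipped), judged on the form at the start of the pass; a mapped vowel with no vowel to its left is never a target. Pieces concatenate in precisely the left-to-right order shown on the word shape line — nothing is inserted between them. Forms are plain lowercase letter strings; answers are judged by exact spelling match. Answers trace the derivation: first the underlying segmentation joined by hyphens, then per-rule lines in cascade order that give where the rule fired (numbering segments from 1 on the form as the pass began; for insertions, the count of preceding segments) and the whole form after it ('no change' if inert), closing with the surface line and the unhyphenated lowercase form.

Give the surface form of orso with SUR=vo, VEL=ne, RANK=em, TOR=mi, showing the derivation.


underlying: orso-ri-kto-ku-u
1. o -> e, u -> i / F C0 _: fires at position(s) 9: orsoriktekuu
2. k -> g, p -> b, s -> z / V _ V: fires at position(s) 10: orsorikteguu
surface: orsorikteguu


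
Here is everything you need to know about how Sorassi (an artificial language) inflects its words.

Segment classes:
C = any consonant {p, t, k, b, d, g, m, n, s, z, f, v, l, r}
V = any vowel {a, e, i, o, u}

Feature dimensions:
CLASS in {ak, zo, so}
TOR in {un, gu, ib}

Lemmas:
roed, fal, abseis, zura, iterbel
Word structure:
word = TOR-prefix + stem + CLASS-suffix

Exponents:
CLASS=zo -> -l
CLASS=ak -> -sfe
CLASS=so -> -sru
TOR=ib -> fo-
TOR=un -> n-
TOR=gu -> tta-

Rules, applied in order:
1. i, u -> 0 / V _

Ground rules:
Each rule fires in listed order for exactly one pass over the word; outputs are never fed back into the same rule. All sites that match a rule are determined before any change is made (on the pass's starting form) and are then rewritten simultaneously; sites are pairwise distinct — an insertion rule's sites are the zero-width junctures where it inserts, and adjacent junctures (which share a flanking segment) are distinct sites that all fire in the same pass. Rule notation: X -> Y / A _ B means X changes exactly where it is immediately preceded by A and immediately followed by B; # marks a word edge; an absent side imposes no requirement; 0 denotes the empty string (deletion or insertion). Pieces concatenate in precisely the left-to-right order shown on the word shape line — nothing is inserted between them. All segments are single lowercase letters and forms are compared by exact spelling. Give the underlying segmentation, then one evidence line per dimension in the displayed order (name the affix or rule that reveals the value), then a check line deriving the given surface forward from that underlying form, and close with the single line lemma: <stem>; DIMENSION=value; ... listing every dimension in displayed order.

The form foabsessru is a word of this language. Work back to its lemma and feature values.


underlying: fo-abseis-sru
CLASS=so - signalled by the affix -sru
TOR=ib - signalled by the affix fo-
check: foabseissru -> foabsessru
lemma: abseis; CLASS=so; TOR=ib


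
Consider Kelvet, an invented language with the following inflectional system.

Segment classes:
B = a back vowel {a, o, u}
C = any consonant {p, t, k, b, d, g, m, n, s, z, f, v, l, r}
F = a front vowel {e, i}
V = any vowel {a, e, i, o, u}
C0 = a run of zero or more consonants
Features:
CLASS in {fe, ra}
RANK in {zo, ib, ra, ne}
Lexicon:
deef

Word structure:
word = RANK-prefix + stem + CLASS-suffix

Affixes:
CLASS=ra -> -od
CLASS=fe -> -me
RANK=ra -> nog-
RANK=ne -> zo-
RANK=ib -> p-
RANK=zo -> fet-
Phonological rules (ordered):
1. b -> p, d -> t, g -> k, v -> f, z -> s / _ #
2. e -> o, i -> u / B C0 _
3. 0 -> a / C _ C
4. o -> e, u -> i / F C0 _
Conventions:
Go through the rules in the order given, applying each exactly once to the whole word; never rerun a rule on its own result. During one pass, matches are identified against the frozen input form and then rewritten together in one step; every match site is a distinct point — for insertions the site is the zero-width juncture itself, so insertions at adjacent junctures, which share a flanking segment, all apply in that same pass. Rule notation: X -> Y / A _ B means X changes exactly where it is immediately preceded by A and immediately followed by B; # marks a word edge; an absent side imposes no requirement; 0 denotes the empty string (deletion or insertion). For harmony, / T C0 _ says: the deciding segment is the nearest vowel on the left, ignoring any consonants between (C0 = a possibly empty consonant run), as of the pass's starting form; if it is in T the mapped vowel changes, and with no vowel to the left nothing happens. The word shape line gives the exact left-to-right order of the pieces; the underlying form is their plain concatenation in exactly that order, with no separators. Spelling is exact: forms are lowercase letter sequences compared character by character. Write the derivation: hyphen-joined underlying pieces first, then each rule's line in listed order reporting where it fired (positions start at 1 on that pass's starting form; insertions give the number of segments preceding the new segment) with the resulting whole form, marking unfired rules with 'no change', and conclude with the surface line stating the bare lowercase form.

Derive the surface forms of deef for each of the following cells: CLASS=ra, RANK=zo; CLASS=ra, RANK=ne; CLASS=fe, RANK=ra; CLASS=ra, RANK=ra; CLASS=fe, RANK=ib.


cell CLASS=ra, RANK=zo:
underlying: fet-deef-od
1. b -> p, d -> t, g -> k, v -> f, z -> s / _ #: fires at position(s) 9: fetdeefot
2. e -> o, i -> u / B C0 _: no change
3. 0 -> a / C _ C: inserts after position(s) 3: fetadeefot
4. o -> e, u -> i / F C0 _: fires at position(s) 9: fetadeefet
surface: fetadeefet

cell CLASS=ra, RANK=ne:
underlying: zo-deef-od
1. b -> p, d -> t, g -> k, v -> f, z -> s / _ #: fires at position(s) 8: zodeefot
2. e -> o, i -> u / B C0 _: fires at position(s) 4: zodoefot
3. 0 -> a / C _ C: no change
4. o -> e, u -> i / F C0 _: fires at position(s) 7: zodoefet
surface: zodoefet

cell CLASS=fe, RANK=ra:
underlying: nog-deef-me
1. b -> p, d -> t, g -> k, v -> f, z -> s / _ #: no change
2. e -> o, i -> u / B C0 _: fires at position(s) 5: nogdoefme
3. 0 -> a / C _ C: inserts after position(s) 3, 7: nogadoefame
4. o -> e, u -> i / F C0 _: no change
surface: nogadoefame

cell CLASS=ra, RANK=ra:
underlying: nog-deef-od
1. b -> p, d -> t, g -> k, v -> f, z -> s / _ #: fires at position(s) 9: nogdeefot
2. e -> o, i -> u / B C0 _: fires at position(s) 5: nogdoefot
3. 0 -> a / C _ C: inserts after position(s) 3: nogadoefot
4. o -> e, u -> i / F C0 _: fires at position(s) 9: nogadoefet
surface: nogadoefet

cell CLASS=fe, RANK=ib:
underlying: p-deef-me
1. b -> p, d -> t, g -> k, v -> f, z -> s / _ #: no change
2. e -> o, i -> u / B C0 _: no change
3. 0 -> a / C _ C: inserts after position(s) 1, 5: padeefame
4. o -> e, u -> i / F C0 _: no change
surface: padeefame
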